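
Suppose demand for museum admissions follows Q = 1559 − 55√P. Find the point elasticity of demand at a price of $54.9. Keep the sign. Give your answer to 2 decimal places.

-0.18

At P = 54.9, Q = 1151.480.
dQ/dP = −55/(2√P) = -3.711.
ε = (dQ/dP)(P/Q) = (-3.711)(54.9/1151.480).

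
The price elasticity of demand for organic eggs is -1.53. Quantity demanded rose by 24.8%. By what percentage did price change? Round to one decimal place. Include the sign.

-16.2%

%ΔP ≈ %ΔQ / ε = (24.8%)/(-1.53) = -16.21%.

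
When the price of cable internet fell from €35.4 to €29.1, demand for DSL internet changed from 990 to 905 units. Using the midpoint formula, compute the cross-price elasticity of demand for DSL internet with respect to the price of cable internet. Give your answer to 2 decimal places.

ΔQ_x = 905 − 990 = -85; ΔP_y = 29.1 − 35.4 = -6.3.
Midpoints: P̄_y = 32.25, Q̄_x = 947.5.
ε_xy = (ΔQ_x/ΔP_y)(P̄_y/Q̄_x) = (-85/-6.3)(32.25/947.5).

0.46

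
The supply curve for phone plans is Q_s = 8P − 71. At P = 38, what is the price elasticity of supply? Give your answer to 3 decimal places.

At P = 38, Q_s = 233.
dQ_s/dP = 8.
ε_s = (dQ_s/dP)(P/Q_s) = (8)(38/233).

1.305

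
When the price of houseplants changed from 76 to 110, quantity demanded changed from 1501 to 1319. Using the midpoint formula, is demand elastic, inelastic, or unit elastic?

Arc ε ≈ -0.353.
|ε| = 0.35 < 1.

inelastic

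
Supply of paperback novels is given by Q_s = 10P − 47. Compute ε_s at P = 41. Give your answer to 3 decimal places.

1.129

At P = 41, Q_s = 363.
dQ_s/dP = 10.
ε_s = (dQ_s/dP)(P/Q_s) = (10)(41/363).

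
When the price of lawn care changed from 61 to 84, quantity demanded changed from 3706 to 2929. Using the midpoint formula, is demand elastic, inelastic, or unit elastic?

Arc ε ≈ -0.738.
|ε| = 0.74 < 1.

inelastic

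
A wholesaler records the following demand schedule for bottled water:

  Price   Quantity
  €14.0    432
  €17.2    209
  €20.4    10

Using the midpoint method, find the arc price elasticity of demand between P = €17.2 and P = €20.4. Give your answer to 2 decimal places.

-10.68

At P = 17.2, Q = 209; at P = 20.4, Q = 10.
ΔQ = -199, ΔP = 3.2. Midpoints: P̄ = 18.80, Q̄ = 109.5.
ε = (ΔQ/ΔP)(P̄/Q̄) = (-199/3.2)(18.80/109.5).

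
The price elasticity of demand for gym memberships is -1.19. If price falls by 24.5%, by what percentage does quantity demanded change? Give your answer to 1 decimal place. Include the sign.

%ΔQ ≈ ε × %ΔP = (-1.19)(-24.5%) = 29.15%.

29.2%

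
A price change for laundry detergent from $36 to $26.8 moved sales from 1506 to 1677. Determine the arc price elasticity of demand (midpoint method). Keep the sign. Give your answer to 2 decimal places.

-0.37

ΔQ = 1677 − 1506 = 171; ΔP = 26.8 − 36 = -9.2.
Midpoints: P̄ = 31.40, Q̄ = 1591.5.
ε = (ΔQ/ΔP)(P̄/Q̄) = (171/-9.2)(31.40/1591.5).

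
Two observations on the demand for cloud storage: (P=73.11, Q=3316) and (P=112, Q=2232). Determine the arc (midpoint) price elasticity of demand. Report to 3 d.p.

-0.930

ΔQ = 2232 − 3316 = -1084; ΔP = 112 − 73.11 = 38.89.
Midpoints: P̄ = 92.56, Q̄ = 2774.0.
ε = (ΔQ/ΔP)(P̄/Q̄) = (-1084/38.89)(92.56/2774.0).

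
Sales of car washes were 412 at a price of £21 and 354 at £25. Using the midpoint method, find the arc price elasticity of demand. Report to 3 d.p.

-0.871

ΔQ = 354 − 412 = -58; ΔP = 25 − 21 = 4.
Midpoints: P̄ = 23.00, Q̄ = 383.0.
ε = (ΔQ/ΔP)(P̄/Q̄) = (-58/4)(23.00/383.0).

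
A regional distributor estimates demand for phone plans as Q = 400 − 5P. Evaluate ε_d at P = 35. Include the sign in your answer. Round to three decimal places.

-0.778

At P = 35, Q = 225.
dQ/dP = −5.
ε = (dQ/dP)(P/Q) = (-5)(35/225).
|ε| < 1, so demand is inelastic at this price.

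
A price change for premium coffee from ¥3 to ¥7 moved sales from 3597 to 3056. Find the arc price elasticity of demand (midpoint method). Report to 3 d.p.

ΔQ = 3056 − 3597 = -541; ΔP = 7 − 3 = 4.
Midpoints: P̄ = 5.00, Q̄ = 3326.5.
ε = (ΔQ/ΔP)(P̄/Q̄) = (-541/4)(5.00/3326.5).

-0.203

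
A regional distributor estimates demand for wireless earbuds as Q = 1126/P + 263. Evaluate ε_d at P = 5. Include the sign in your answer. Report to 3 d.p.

-0.461

At P = 5, Q = 488.200.
dQ/dP = −1126/P² = -45.040.
ε = (dQ/dP)(P/Q) = (-45.040)(5/488.200).
|ε| < 1, so demand is inelastic at this price.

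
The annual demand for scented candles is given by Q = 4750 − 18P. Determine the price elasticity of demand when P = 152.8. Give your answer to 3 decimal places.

At P = 152.8, Q = 1999.600.
dQ/dP = −18.
ε = (dQ/dP)(P/Q) = (-18)(152.8/1999.600).
|ε| > 1, so demand is elastic at this price.

-1.375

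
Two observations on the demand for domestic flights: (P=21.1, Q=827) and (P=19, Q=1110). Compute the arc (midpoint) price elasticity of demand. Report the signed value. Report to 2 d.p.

ΔQ = 1110 − 827 = 283; ΔP = 19 − 21.1 = -2.1.
Midpoints: P̄ = 20.05, Q̄ = 968.5.
ε = (ΔQ/ΔP)(P̄/Q̄) = (283/-2.1)(20.05/968.5).

-2.79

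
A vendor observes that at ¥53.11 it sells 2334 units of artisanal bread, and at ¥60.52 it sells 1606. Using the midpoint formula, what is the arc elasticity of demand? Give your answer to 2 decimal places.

-2.83

ΔQ = 1606 − 2334 = -728; ΔP = 60.52 − 53.11 = 7.41.
Midpoints: P̄ = 56.81, Q̄ = 1970.0.
ε = (ΔQ/ΔP)(P̄/Q̄) = (-728/7.41)(56.81/1970.0).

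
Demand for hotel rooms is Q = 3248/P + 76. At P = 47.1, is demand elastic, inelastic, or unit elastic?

Q = 144.960, dQ/dP = -1.464.
ε = (dQ/dP)(P/Q) ≈ -0.476.
|ε| = 0.48 < 1.

inelastic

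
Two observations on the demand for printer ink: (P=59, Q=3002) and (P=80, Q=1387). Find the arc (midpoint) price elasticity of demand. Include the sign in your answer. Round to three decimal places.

ΔQ = 1387 − 3002 = -1615; ΔP = 80 − 59 = 21.
Midpoints: P̄ = 69.50, Q̄ = 2194.5.
ε = (ΔQ/ΔP)(P̄/Q̄) = (-1615/21)(69.50/2194.5).

-2.436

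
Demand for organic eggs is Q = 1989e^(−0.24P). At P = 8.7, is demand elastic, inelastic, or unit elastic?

Q = 246.506, dQ/dP = -59.161.
ε = (dQ/dP)(P/Q) ≈ -2.088.
|ε| = 2.09 > 1.

elastic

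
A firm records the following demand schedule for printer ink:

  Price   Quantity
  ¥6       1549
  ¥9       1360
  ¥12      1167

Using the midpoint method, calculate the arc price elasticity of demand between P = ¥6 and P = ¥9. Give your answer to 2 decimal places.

At P = 6, Q = 1549; at P = 9, Q = 1360.
ΔQ = -189, ΔP = 3. Midpoints: P̄ = 7.50, Q̄ = 1454.5.
ε = (ΔQ/ΔP)(P̄/Q̄) = (-189/3)(7.50/1454.5).

-0.32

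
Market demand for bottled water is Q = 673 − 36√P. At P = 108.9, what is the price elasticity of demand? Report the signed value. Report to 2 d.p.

-0.63

At P = 108.9, Q = 297.321.
dQ/dP = −36/(2√P) = -1.725.
ε = (dQ/dP)(P/Q) = (-1.725)(108.9/297.321).
|ε| < 1, so demand is inelastic at this price.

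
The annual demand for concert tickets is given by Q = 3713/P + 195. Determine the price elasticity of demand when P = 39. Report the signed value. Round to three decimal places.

At P = 39, Q = 290.205.
dQ/dP = −3713/P² = -2.441.
ε = (dQ/dP)(P/Q) = (-2.441)(39/290.205).

-0.328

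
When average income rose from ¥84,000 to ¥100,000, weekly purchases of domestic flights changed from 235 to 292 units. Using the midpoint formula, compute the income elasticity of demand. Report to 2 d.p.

1.24

ΔQ = 57, ΔI = 16000. Midpoints: Ī = 92,000, Q̄ = 263.5.
ε_I = (ΔQ/ΔI)(Ī/Q̄) = (57/16000)(92000/263.5).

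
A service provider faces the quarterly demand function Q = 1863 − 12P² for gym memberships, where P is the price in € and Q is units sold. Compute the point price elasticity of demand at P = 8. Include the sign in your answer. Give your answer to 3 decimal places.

-1.403

At P = 8, Q = 1095.
dQ/dP = −24P = -192.
ε = (dQ/dP)(P/Q) = (-192)(8/1095).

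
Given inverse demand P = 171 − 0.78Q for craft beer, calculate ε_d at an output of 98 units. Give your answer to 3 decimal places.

At Q = 98, P = 171 − 0.78(98) = 94.56.
dP/dQ = −0.78, so dQ/dP = 1/(−0.78) = -1.282.
ε = (dQ/dP)(P/Q) = (-1.282)(94.56/98).

-1.237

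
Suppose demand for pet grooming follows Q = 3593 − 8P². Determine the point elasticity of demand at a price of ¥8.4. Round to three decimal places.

At P = 8.4, Q = 3028.520.
dQ/dP = −16P = -134.400.
ε = (dQ/dP)(P/Q) = (-134.400)(8.4/3028.520).
|ε| < 1, so demand is inelastic at this price.

-0.373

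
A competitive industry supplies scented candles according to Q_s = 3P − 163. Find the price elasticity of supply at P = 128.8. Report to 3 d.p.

At P = 128.8, Q_s = 223.40.
dQ_s/dP = 3.
ε_s = (dQ_s/dP)(P/Q_s) = (3)(128.8/223.40).

1.730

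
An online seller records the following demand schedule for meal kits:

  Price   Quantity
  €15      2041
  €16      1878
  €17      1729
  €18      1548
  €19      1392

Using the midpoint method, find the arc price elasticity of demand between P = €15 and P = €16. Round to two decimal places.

-1.29

At P = 15, Q = 2041; at P = 16, Q = 1878.
ΔQ = -163, ΔP = 1. Midpoints: P̄ = 15.50, Q̄ = 1959.5.
ε = (ΔQ/ΔP)(P̄/Q̄) = (-163/1)(15.50/1959.5).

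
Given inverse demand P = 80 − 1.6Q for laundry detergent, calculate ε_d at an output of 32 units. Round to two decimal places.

At Q = 32, P = 80 − 1.6(32) = 28.80.
dP/dQ = −1.6, so dQ/dP = 1/(−1.6) = -0.625.
ε = (dQ/dP)(P/Q) = (-0.625)(28.80/32).

-0.56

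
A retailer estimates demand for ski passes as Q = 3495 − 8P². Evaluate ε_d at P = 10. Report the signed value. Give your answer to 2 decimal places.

At P = 10, Q = 2695.
dQ/dP = −16P = -160.
ε = (dQ/dP)(P/Q) = (-160)(10/2695).

-0.59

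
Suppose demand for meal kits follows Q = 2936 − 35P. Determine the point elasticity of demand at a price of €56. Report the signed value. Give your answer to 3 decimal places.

At P = 56, Q = 976.
dQ/dP = −35.
ε = (dQ/dP)(P/Q) = (-35)(56/976).
|ε| > 1, so demand is elastic at this price.

-2.008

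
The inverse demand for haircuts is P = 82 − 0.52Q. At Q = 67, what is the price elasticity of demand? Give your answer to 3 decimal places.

-1.354

At Q = 67, P = 82 − 0.52(67) = 47.16.
dP/dQ = −0.52, so dQ/dP = 1/(−0.52) = -1.923.
ε = (dQ/dP)(P/Q) = (-1.923)(47.16/67).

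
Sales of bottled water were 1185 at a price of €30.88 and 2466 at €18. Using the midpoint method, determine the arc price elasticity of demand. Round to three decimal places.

-1.332

ΔQ = 2466 − 1185 = 1281; ΔP = 18 − 30.88 = -12.88.
Midpoints: P̄ = 24.44, Q̄ = 1825.5.
ε = (ΔQ/ΔP)(P̄/Q̄) = (1281/-12.88)(24.44/1825.5).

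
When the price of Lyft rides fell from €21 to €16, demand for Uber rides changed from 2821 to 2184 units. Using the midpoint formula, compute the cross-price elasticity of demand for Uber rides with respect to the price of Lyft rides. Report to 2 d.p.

ΔQ_x = 2184 − 2821 = -637; ΔP_y = 16 − 21 = -5.
Midpoints: P̄_y = 18.50, Q̄_x = 2502.5.
ε_xy = (ΔQ_x/ΔP_y)(P̄_y/Q̄_x) = (-637/-5)(18.50/2502.5).

0.94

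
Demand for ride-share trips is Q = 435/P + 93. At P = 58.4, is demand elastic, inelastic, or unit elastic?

inelastic

Q = 100.449, dQ/dP = -0.128.
ε = (dQ/dP)(P/Q) ≈ -0.074.
|ε| = 0.07 < 1.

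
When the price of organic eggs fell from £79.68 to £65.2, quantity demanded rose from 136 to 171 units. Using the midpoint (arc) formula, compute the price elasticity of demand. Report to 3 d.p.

-1.141

ΔQ = 171 − 136 = 35; ΔP = 65.2 − 79.68 = -14.48.
Midpoints: P̄ = 72.44, Q̄ = 153.5.
ε = (ΔQ/ΔP)(P̄/Q̄) = (35/-14.48)(72.44/153.5).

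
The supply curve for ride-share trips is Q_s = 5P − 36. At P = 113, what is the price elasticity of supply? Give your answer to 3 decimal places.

1.068

At P = 113, Q_s = 529.
dQ_s/dP = 5.
ε_s = (dQ_s/dP)(P/Q_s) = (5)(113/529).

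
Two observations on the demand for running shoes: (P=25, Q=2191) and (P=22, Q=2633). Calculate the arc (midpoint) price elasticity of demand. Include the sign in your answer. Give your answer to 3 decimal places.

ΔQ = 2633 − 2191 = 442; ΔP = 22 − 25 = -3.
Midpoints: P̄ = 23.50, Q̄ = 2412.0.
ε = (ΔQ/ΔP)(P̄/Q̄) = (442/-3)(23.50/2412.0).

-1.435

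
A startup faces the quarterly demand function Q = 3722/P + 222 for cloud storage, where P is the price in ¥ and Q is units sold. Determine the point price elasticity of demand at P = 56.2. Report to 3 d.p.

-0.230

At P = 56.2, Q = 288.228.
dQ/dP = −3722/P² = -1.178.
ε = (dQ/dP)(P/Q) = (-1.178)(56.2/288.228).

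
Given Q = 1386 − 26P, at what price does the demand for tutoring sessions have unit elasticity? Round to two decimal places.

For linear demand Q = a − bP, ε = −bP/(a − bP). |ε| = 1 when bP = a − bP, i.e. P = a/(2b).
P = 1386/(2·26) = 1386/52 = 26.6538.

26.65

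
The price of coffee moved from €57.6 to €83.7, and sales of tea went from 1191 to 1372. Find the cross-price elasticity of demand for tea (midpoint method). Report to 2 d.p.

0.38

ΔQ_x = 1372 − 1191 = 181; ΔP_y = 83.7 − 57.6 = 26.1.
Midpoints: P̄_y = 70.65, Q̄_x = 1281.5.
ε_xy = (ΔQ_x/ΔP_y)(P̄_y/Q̄_x) = (181/26.1)(70.65/1281.5).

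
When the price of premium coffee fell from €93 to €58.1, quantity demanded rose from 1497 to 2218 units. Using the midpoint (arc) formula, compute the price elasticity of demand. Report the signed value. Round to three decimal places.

-0.840

ΔQ = 2218 − 1497 = 721; ΔP = 58.1 − 93 = -34.9.
Midpoints: P̄ = 75.55, Q̄ = 1857.5.
ε = (ΔQ/ΔP)(P̄/Q̄) = (721/-34.9)(75.55/1857.5).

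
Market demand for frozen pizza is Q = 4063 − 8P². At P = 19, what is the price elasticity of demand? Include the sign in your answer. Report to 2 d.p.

-4.92

At P = 19, Q = 1175.
dQ/dP = −16P = -304.
ε = (dQ/dP)(P/Q) = (-304)(19/1175).
|ε| > 1, so demand is elastic at this price.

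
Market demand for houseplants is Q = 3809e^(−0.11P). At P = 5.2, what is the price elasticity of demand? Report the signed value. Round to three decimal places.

At P = 5.2, Q = 2149.783.
dQ/dP = −0.11·3809e^(−0.11P) = −0.11Q = -236.476.
ε = (dQ/dP)(P/Q) = (-236.476)(5.2/2149.783).
|ε| < 1, so demand is inelastic at this price.

-0.572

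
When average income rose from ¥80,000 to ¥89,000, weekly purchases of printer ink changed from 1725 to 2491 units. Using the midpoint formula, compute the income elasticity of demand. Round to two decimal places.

3.41

ΔQ = 766, ΔI = 9000. Midpoints: Ī = 84,500, Q̄ = 2108.0.
ε_I = (ΔQ/ΔI)(Ī/Q̄) = (766/9000)(84500/2108.0).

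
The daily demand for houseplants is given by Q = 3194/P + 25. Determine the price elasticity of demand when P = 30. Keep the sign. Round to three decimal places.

-0.810

At P = 30, Q = 131.467.
dQ/dP = −3194/P² = -3.549.
ε = (dQ/dP)(P/Q) = (-3.549)(30/131.467).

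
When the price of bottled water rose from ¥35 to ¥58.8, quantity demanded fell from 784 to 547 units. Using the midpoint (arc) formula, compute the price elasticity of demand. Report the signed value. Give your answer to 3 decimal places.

-0.702

ΔQ = 547 − 784 = -237; ΔP = 58.8 − 35 = 23.8.
Midpoints: P̄ = 46.90, Q̄ = 665.5.
ε = (ΔQ/ΔP)(P̄/Q̄) = (-237/23.8)(46.90/665.5).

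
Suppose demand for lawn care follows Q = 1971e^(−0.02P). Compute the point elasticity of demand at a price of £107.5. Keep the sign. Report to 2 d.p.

-2.15

At P = 107.5, Q = 229.590.
dQ/dP = −0.02·1971e^(−0.02P) = −0.02Q = -4.592.
ε = (dQ/dP)(P/Q) = (-4.592)(107.5/229.590).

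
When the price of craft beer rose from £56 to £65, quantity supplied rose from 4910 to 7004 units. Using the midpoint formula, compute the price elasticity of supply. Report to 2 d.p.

2.36

ΔQ = 7004 − 4910 = 2094; ΔP = 65 − 56 = 9.
Midpoints: P̄ = 60.50, Q̄ = 5957.0.
ε_s = (ΔQ/ΔP)(P̄/Q̄) = (2094/9)(60.50/5957.0).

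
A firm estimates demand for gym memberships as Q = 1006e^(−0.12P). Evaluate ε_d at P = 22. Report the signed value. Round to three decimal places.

At P = 22, Q = 71.789.
dQ/dP = −0.12·1006e^(−0.12P) = −0.12Q = -8.615.
ε = (dQ/dP)(P/Q) = (-8.615)(22/71.789).
|ε| > 1, so demand is elastic at this price.

-2.640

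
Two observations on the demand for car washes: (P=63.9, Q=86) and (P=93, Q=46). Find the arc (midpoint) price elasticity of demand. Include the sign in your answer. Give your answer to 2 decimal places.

-1.63

ΔQ = 46 − 86 = -40; ΔP = 93 − 63.9 = 29.1.
Midpoints: P̄ = 78.45, Q̄ = 66.0.
ε = (ΔQ/ΔP)(P̄/Q̄) = (-40/29.1)(78.45/66.0).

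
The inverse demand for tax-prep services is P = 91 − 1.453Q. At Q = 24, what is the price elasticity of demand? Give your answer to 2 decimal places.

-1.61

At Q = 24, P = 91 − 1.453(24) = 56.13.
dP/dQ = −1.453, so dQ/dP = 1/(−1.453) = -0.688.
ε = (dQ/dP)(P/Q) = (-0.688)(56.13/24).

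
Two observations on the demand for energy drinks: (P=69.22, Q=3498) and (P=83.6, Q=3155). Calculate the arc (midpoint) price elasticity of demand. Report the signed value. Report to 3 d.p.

ΔQ = 3155 − 3498 = -343; ΔP = 83.6 − 69.22 = 14.38.
Midpoints: P̄ = 76.41, Q̄ = 3326.5.
ε = (ΔQ/ΔP)(P̄/Q̄) = (-343/14.38)(76.41/3326.5).

-0.548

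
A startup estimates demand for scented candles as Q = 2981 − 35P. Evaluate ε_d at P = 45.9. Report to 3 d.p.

At P = 45.9, Q = 1374.500.
dQ/dP = −35.
ε = (dQ/dP)(P/Q) = (-35)(45.9/1374.500).

-1.169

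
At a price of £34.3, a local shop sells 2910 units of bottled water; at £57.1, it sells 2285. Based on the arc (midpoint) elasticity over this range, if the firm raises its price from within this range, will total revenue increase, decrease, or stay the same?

Arc ε = (-625/22.8)(45.70/2597.5) ≈ -0.482.
|ε| = 0.48 < 1, so demand is inelastic. A price rise therefore raises total revenue.

increase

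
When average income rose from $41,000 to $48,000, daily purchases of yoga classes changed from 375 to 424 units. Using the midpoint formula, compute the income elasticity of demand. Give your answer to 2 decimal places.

0.78

ΔQ = 49, ΔI = 7000. Midpoints: Ī = 44,500, Q̄ = 399.5.
ε_I = (ΔQ/ΔI)(Ī/Q̄) = (49/7000)(44500/399.5).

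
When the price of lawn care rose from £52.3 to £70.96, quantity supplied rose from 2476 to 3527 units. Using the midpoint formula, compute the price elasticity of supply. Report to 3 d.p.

ΔQ = 3527 − 2476 = 1051; ΔP = 70.96 − 52.3 = 18.66.
Midpoints: P̄ = 61.63, Q̄ = 3001.5.
ε_s = (ΔQ/ΔP)(P̄/Q̄) = (1051/18.66)(61.63/3001.5).

1.156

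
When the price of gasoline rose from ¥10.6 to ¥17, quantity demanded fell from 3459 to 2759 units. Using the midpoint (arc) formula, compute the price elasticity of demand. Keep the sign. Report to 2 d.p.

ΔQ = 2759 − 3459 = -700; ΔP = 17 − 10.6 = 6.4.
Midpoints: P̄ = 13.80, Q̄ = 3109.0.
ε = (ΔQ/ΔP)(P̄/Q̄) = (-700/6.4)(13.80/3109.0).

-0.49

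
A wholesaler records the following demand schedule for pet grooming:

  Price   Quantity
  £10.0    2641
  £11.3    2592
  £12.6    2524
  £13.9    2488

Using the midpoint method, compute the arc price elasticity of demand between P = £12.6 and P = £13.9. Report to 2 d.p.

At P = 12.6, Q = 2524; at P = 13.9, Q = 2488.
ΔQ = -36, ΔP = 1.3. Midpoints: P̄ = 13.25, Q̄ = 2506.0.
ε = (ΔQ/ΔP)(P̄/Q̄) = (-36/1.3)(13.25/2506.0).

-0.15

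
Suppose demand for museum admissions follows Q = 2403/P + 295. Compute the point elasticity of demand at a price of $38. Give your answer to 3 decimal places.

At P = 38, Q = 358.237.
dQ/dP = −2403/P² = -1.664.
ε = (dQ/dP)(P/Q) = (-1.664)(38/358.237).
|ε| < 1, so demand is inelastic at this price.

-0.177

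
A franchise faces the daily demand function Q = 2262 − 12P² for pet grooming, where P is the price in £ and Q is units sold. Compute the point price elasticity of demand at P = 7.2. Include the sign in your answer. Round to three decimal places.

At P = 7.2, Q = 1639.920.
dQ/dP = −24P = -172.800.
ε = (dQ/dP)(P/Q) = (-172.800)(7.2/1639.920).

-0.759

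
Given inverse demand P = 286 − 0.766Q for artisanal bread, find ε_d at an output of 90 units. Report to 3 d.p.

At Q = 90, P = 286 − 0.766(90) = 217.06.
dP/dQ = −0.766, so dQ/dP = 1/(−0.766) = -1.305.
ε = (dQ/dP)(P/Q) = (-1.305)(217.06/90).

-3.149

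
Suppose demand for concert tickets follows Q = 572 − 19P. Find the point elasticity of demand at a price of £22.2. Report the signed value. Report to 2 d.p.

-2.81

At P = 22.2, Q = 150.200.
dQ/dP = −19.
ε = (dQ/dP)(P/Q) = (-19)(22.2/150.200).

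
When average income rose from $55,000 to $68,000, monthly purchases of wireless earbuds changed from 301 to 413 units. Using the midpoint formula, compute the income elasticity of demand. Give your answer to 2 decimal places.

1.48

ΔQ = 112, ΔI = 13000. Midpoints: Ī = 61,500, Q̄ = 357.0.
ε_I = (ΔQ/ΔI)(Ī/Q̄) = (112/13000)(61500/357.0).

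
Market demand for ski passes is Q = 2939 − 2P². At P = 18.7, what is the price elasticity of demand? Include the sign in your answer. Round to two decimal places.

At P = 18.7, Q = 2239.620.
dQ/dP = −4P = -74.800.
ε = (dQ/dP)(P/Q) = (-74.800)(18.7/2239.620).
|ε| < 1, so demand is inelastic at this price.

-0.62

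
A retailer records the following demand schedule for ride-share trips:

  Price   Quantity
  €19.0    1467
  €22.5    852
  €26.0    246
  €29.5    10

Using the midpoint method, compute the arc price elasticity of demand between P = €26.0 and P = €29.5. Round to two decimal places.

At P = 26.0, Q = 246; at P = 29.5, Q = 10.
ΔQ = -236, ΔP = 3.5. Midpoints: P̄ = 27.75, Q̄ = 128.0.
ε = (ΔQ/ΔP)(P̄/Q̄) = (-236/3.5)(27.75/128.0).

-14.62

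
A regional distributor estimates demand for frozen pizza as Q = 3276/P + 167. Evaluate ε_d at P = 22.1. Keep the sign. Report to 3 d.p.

At P = 22.1, Q = 315.235.
dQ/dP = −3276/P² = -6.707.
ε = (dQ/dP)(P/Q) = (-6.707)(22.1/315.235).
|ε| < 1, so demand is inelastic at this price.

-0.470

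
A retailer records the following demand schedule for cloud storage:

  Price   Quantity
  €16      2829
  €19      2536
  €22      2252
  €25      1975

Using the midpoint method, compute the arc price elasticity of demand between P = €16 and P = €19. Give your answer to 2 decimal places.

-0.64

At P = 16, Q = 2829; at P = 19, Q = 2536.
ΔQ = -293, ΔP = 3. Midpoints: P̄ = 17.50, Q̄ = 2682.5.
ε = (ΔQ/ΔP)(P̄/Q̄) = (-293/3)(17.50/2682.5).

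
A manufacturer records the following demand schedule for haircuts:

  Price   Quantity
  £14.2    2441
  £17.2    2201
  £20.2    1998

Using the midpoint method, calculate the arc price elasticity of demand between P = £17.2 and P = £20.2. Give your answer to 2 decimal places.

At P = 17.2, Q = 2201; at P = 20.2, Q = 1998.
ΔQ = -203, ΔP = 3.0. Midpoints: P̄ = 18.70, Q̄ = 2099.5.
ε = (ΔQ/ΔP)(P̄/Q̄) = (-203/3.0)(18.70/2099.5).

-0.60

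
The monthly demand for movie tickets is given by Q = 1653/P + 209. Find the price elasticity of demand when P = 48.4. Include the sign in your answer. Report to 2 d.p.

At P = 48.4, Q = 243.153.
dQ/dP = −1653/P² = -0.706.
ε = (dQ/dP)(P/Q) = (-0.706)(48.4/243.153).
|ε| < 1, so demand is inelastic at this price.

-0.14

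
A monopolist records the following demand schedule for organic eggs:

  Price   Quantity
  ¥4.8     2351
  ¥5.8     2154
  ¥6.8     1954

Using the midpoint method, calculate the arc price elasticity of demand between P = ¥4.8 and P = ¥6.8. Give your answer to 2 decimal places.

-0.53

At P = 4.8, Q = 2351; at P = 6.8, Q = 1954.
ΔQ = -397, ΔP = 2.0. Midpoints: P̄ = 5.80, Q̄ = 2152.5.
ε = (ΔQ/ΔP)(P̄/Q̄) = (-397/2.0)(5.80/2152.5).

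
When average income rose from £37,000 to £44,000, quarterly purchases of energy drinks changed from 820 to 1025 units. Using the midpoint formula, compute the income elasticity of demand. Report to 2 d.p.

1.29

ΔQ = 205, ΔI = 7000. Midpoints: Ī = 40,500, Q̄ = 922.5.
ε_I = (ΔQ/ΔI)(Ī/Q̄) = (205/7000)(40500/922.5).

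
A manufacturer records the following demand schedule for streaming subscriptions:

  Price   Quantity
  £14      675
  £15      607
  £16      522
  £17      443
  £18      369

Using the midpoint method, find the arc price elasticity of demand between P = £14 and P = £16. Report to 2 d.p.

-1.92

At P = 14, Q = 675; at P = 16, Q = 522.
ΔQ = -153, ΔP = 2. Midpoints: P̄ = 15.00, Q̄ = 598.5.
ε = (ΔQ/ΔP)(P̄/Q̄) = (-153/2)(15.00/598.5).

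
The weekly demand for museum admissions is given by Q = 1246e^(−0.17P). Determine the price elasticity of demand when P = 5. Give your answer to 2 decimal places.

At P = 5, Q = 532.559.
dQ/dP = −0.17·1246e^(−0.17P) = −0.17Q = -90.535.
ε = (dQ/dP)(P/Q) = (-90.535)(5/532.559).

-0.85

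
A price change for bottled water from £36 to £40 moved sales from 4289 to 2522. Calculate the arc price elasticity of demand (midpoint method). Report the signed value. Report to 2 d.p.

ΔQ = 2522 − 4289 = -1767; ΔP = 40 − 36 = 4.
Midpoints: P̄ = 38.00, Q̄ = 3405.5.
ε = (ΔQ/ΔP)(P̄/Q̄) = (-1767/4)(38.00/3405.5).

-4.93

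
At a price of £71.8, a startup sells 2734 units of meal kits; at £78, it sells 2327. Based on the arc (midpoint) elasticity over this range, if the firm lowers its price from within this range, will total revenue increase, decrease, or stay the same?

increase

Arc ε = (-407/6.2)(74.90/2530.5) ≈ -1.943.
|ε| = 1.94 > 1, so demand is elastic. A price cut therefore raises total revenue.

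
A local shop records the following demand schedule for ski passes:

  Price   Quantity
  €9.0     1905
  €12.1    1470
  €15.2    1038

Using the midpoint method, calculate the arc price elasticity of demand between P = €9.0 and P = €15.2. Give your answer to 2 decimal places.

-1.15

At P = 9.0, Q = 1905; at P = 15.2, Q = 1038.
ΔQ = -867, ΔP = 6.2. Midpoints: P̄ = 12.10, Q̄ = 1471.5.
ε = (ΔQ/ΔP)(P̄/Q̄) = (-867/6.2)(12.10/1471.5).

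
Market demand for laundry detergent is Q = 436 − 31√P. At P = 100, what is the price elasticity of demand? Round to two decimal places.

-1.23

At P = 100, Q = 126.
dQ/dP = −31/(2√P) = -1.550.
ε = (dQ/dP)(P/Q) = (-1.550)(100/126).
|ε| > 1, so demand is elastic at this price.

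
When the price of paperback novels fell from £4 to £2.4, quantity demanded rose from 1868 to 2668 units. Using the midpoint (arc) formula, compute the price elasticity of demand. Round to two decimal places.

-0.71

ΔQ = 2668 − 1868 = 800; ΔP = 2.4 − 4 = -1.6.
Midpoints: P̄ = 3.20, Q̄ = 2268.0.
ε = (ΔQ/ΔP)(P̄/Q̄) = (800/-1.6)(3.20/2268.0).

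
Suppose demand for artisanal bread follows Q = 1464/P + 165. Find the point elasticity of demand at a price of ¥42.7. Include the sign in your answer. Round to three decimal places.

-0.172

At P = 42.7, Q = 199.286.
dQ/dP = −1464/P² = -0.803.
ε = (dQ/dP)(P/Q) = (-0.803)(42.7/199.286).
|ε| < 1, so demand is inelastic at this price.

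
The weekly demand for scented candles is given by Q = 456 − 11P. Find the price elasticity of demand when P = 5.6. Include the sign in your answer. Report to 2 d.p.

-0.16

At P = 5.6, Q = 394.400.
dQ/dP = −11.
ε = (dQ/dP)(P/Q) = (-11)(5.6/394.400).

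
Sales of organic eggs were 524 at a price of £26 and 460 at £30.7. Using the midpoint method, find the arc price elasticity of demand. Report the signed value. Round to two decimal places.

-0.78

ΔQ = 460 − 524 = -64; ΔP = 30.7 − 26 = 4.7.
Midpoints: P̄ = 28.35, Q̄ = 492.0.
ε = (ΔQ/ΔP)(P̄/Q̄) = (-64/4.7)(28.35/492.0).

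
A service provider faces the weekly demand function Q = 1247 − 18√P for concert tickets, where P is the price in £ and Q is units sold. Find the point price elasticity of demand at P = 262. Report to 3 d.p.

At P = 262, Q = 955.645.
dQ/dP = −18/(2√P) = -0.556.
ε = (dQ/dP)(P/Q) = (-0.556)(262/955.645).

-0.152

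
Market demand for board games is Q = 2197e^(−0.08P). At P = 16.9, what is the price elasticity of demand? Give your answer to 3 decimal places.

-1.352

At P = 16.9, Q = 568.413.
dQ/dP = −0.08·2197e^(−0.08P) = −0.08Q = -45.473.
ε = (dQ/dP)(P/Q) = (-45.473)(16.9/568.413).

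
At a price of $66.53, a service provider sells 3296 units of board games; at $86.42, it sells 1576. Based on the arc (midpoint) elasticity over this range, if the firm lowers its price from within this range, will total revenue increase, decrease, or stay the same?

Arc ε = (-1720/19.89)(76.47/2436.0) ≈ -2.715.
|ε| = 2.71 > 1, so demand is elastic. A price cut therefore raises total revenue.

increase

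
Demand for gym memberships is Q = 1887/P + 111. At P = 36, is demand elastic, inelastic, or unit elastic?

Q = 163.417, dQ/dP = -1.456.
ε = (dQ/dP)(P/Q) ≈ -0.321.
|ε| = 0.32 < 1.

inelastic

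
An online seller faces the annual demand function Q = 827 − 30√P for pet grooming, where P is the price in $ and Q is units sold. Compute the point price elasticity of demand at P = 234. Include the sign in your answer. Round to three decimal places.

At P = 234, Q = 368.088.
dQ/dP = −30/(2√P) = -0.981.
ε = (dQ/dP)(P/Q) = (-0.981)(234/368.088).

-0.623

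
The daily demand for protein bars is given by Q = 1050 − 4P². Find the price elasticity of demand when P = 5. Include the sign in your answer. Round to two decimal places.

At P = 5, Q = 950.
dQ/dP = −8P = -40.
ε = (dQ/dP)(P/Q) = (-40)(5/950).
|ε| < 1, so demand is inelastic at this price.

-0.21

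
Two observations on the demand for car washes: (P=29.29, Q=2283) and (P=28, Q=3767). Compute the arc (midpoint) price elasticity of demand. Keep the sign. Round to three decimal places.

-10.894

ΔQ = 3767 − 2283 = 1484; ΔP = 28 − 29.29 = -1.29.
Midpoints: P̄ = 28.64, Q̄ = 3025.0.
ε = (ΔQ/ΔP)(P̄/Q̄) = (1484/-1.29)(28.64/3025.0).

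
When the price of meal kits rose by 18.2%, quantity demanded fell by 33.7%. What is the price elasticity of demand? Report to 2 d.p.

ε = %ΔQ / %ΔP = (-33.7)/(18.2) = -1.852.

-1.85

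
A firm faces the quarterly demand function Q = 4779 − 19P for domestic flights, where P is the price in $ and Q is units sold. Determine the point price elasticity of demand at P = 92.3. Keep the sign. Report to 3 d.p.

-0.580

At P = 92.3, Q = 3025.300.
dQ/dP = −19.
ε = (dQ/dP)(P/Q) = (-19)(92.3/3025.300).
|ε| < 1, so demand is inelastic at this price.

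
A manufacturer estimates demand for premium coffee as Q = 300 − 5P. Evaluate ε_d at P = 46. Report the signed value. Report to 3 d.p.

-3.286

At P = 46, Q = 70.
dQ/dP = −5.
ε = (dQ/dP)(P/Q) = (-5)(46/70).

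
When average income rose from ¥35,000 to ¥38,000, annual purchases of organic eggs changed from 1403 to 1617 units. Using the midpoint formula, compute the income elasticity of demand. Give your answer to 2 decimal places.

ΔQ = 214, ΔI = 3000. Midpoints: Ī = 36,500, Q̄ = 1510.0.
ε_I = (ΔQ/ΔI)(Ī/Q̄) = (214/3000)(36500/1510.0).

1.72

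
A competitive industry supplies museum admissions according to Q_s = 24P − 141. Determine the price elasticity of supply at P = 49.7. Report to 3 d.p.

1.134

At P = 49.7, Q_s = 1051.80.
dQ_s/dP = 24.
ε_s = (dQ_s/dP)(P/Q_s) = (24)(49.7/1051.80).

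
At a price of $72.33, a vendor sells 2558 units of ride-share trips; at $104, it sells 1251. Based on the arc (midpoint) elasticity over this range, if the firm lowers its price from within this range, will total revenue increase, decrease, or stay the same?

Arc ε = (-1307/31.67)(88.16/1904.5) ≈ -1.910.
|ε| = 1.91 > 1, so demand is elastic. A price cut therefore raises total revenue.

increase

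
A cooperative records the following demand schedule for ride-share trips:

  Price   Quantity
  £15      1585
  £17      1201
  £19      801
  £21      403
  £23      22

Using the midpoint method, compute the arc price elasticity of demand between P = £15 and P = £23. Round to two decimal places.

-4.62

At P = 15, Q = 1585; at P = 23, Q = 22.
ΔQ = -1563, ΔP = 8. Midpoints: P̄ = 19.00, Q̄ = 803.5.
ε = (ΔQ/ΔP)(P̄/Q̄) = (-1563/8)(19.00/803.5).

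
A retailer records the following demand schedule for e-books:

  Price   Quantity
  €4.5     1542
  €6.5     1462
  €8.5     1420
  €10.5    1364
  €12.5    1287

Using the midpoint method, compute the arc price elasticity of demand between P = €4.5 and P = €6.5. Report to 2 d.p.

At P = 4.5, Q = 1542; at P = 6.5, Q = 1462.
ΔQ = -80, ΔP = 2.0. Midpoints: P̄ = 5.50, Q̄ = 1502.0.
ε = (ΔQ/ΔP)(P̄/Q̄) = (-80/2.0)(5.50/1502.0).

-0.15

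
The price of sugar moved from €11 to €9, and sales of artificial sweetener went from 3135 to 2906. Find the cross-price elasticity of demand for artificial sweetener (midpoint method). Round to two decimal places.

ΔQ_x = 2906 − 3135 = -229; ΔP_y = 9 − 11 = -2.
Midpoints: P̄_y = 10.00, Q̄_x = 3020.5.
ε_xy = (ΔQ_x/ΔP_y)(P̄_y/Q̄_x) = (-229/-2)(10.00/3020.5).
ε_xy > 0, so the goods are substitutes.

0.38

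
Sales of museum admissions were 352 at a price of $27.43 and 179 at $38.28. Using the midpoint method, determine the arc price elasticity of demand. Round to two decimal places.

-1.97

ΔQ = 179 − 352 = -173; ΔP = 38.28 − 27.43 = 10.85.
Midpoints: P̄ = 32.86, Q̄ = 265.5.
ε = (ΔQ/ΔP)(P̄/Q̄) = (-173/10.85)(32.86/265.5).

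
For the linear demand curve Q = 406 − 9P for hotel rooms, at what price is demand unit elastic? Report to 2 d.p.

22.56

For linear demand Q = a − bP, ε = −bP/(a − bP). |ε| = 1 when bP = a − bP, i.e. P = a/(2b).
P = 406/(2·9) = 406/18 = 22.5556.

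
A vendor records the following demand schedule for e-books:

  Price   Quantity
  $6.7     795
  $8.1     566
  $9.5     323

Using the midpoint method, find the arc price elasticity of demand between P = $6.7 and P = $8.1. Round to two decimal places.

At P = 6.7, Q = 795; at P = 8.1, Q = 566.
ΔQ = -229, ΔP = 1.4. Midpoints: P̄ = 7.40, Q̄ = 680.5.
ε = (ΔQ/ΔP)(P̄/Q̄) = (-229/1.4)(7.40/680.5).

-1.78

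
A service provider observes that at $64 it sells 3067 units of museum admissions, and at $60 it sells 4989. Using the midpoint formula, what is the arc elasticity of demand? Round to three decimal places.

-7.396

ΔQ = 4989 − 3067 = 1922; ΔP = 60 − 64 = -4.
Midpoints: P̄ = 62.00, Q̄ = 4028.0.
ε = (ΔQ/ΔP)(P̄/Q̄) = (1922/-4)(62.00/4028.0).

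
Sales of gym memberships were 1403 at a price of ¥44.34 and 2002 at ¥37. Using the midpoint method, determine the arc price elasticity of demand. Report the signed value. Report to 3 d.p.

ΔQ = 2002 − 1403 = 599; ΔP = 37 − 44.34 = -7.34.
Midpoints: P̄ = 40.67, Q̄ = 1702.5.
ε = (ΔQ/ΔP)(P̄/Q̄) = (599/-7.34)(40.67/1702.5).

-1.949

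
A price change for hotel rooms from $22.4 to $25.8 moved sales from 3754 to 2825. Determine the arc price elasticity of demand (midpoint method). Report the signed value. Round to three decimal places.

ΔQ = 2825 − 3754 = -929; ΔP = 25.8 − 22.4 = 3.4.
Midpoints: P̄ = 24.10, Q̄ = 3289.5.
ε = (ΔQ/ΔP)(P̄/Q̄) = (-929/3.4)(24.10/3289.5).

-2.002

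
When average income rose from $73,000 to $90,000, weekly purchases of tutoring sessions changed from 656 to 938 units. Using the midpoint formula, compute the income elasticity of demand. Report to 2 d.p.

ΔQ = 282, ΔI = 17000. Midpoints: Ī = 81,500, Q̄ = 797.0.
ε_I = (ΔQ/ΔI)(Ī/Q̄) = (282/17000)(81500/797.0).

1.70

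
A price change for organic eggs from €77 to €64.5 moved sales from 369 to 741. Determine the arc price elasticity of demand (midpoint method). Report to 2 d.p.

ΔQ = 741 − 369 = 372; ΔP = 64.5 − 77 = -12.5.
Midpoints: P̄ = 70.75, Q̄ = 555.0.
ε = (ΔQ/ΔP)(P̄/Q̄) = (372/-12.5)(70.75/555.0).

-3.79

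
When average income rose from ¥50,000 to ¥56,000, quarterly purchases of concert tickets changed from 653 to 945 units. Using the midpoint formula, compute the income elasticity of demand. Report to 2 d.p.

3.23

ΔQ = 292, ΔI = 6000. Midpoints: Ī = 53,000, Q̄ = 799.0.
ε_I = (ΔQ/ΔI)(Ī/Q̄) = (292/6000)(53000/799.0).
ε_I > 0, so the good is normal.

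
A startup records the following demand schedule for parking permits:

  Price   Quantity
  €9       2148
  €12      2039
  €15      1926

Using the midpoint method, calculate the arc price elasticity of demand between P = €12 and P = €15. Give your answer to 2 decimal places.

At P = 12, Q = 2039; at P = 15, Q = 1926.
ΔQ = -113, ΔP = 3. Midpoints: P̄ = 13.50, Q̄ = 1982.5.
ε = (ΔQ/ΔP)(P̄/Q̄) = (-113/3)(13.50/1982.5).

-0.26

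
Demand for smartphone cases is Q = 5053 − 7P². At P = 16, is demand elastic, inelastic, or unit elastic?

elastic

Q = 3261, dQ/dP = -224.
ε = (dQ/dP)(P/Q) ≈ -1.099.
|ε| = 1.10 > 1.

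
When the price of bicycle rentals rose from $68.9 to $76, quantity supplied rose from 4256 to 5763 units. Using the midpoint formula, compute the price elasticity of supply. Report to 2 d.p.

ΔQ = 5763 − 4256 = 1507; ΔP = 76 − 68.9 = 7.1.
Midpoints: P̄ = 72.45, Q̄ = 5009.5.
ε_s = (ΔQ/ΔP)(P̄/Q̄) = (1507/7.1)(72.45/5009.5).

3.07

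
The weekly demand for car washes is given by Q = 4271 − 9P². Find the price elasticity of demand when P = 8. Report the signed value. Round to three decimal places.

At P = 8, Q = 3695.
dQ/dP = −18P = -144.
ε = (dQ/dP)(P/Q) = (-144)(8/3695).
|ε| < 1, so demand is inelastic at this price.

-0.312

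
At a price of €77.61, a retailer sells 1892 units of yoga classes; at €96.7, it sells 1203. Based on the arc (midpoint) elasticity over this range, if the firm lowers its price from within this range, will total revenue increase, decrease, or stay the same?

Arc ε = (-689/19.09)(87.16/1547.5) ≈ -2.033.
|ε| = 2.03 > 1, so demand is elastic. A price cut therefore raises total revenue.

increase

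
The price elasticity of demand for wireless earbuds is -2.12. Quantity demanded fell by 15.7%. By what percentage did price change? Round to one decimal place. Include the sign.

7.4%

%ΔP ≈ %ΔQ / ε = (-15.7%)/(-2.12) = 7.41%.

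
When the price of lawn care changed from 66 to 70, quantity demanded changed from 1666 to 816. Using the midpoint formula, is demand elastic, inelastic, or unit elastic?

Arc ε ≈ -11.644.
|ε| = 11.64 > 1.

elastic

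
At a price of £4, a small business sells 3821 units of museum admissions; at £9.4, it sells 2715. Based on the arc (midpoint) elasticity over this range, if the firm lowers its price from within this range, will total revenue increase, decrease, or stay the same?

Arc ε = (-1106/5.4)(6.70/3268.0) ≈ -0.420.
|ε| = 0.42 < 1, so demand is inelastic. A price cut therefore reduces total revenue.

decrease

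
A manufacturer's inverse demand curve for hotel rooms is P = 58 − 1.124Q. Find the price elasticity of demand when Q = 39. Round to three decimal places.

-0.323

At Q = 39, P = 58 − 1.124(39) = 14.16.
dP/dQ = −1.124, so dQ/dP = 1/(−1.124) = -0.890.
ε = (dQ/dP)(P/Q) = (-0.890)(14.16/39).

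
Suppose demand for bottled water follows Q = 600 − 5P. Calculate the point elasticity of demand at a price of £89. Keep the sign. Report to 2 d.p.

At P = 89, Q = 155.
dQ/dP = −5.
ε = (dQ/dP)(P/Q) = (-5)(89/155).

-2.87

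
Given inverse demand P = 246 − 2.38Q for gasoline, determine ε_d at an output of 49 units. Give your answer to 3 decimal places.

At Q = 49, P = 246 − 2.38(49) = 129.38.
dP/dQ = −2.38, so dQ/dP = 1/(−2.38) = -0.420.
ε = (dQ/dP)(P/Q) = (-0.420)(129.38/49).

-1.109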